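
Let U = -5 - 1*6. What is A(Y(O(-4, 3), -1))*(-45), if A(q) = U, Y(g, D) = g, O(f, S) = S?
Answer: 495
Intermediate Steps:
U = -11 (U = -5 - 6 = -11)
A(q) = -11
A(Y(O(-4, 3), -1))*(-45) = -11*(-45) = 495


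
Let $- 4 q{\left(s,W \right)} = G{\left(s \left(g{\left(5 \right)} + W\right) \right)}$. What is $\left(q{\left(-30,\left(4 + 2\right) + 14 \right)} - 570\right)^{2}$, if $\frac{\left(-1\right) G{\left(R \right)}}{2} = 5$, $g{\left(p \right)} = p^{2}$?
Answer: $\frac{1288225}{4} \approx 3.2206 \cdot 10^{5}$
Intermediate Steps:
$G{\left(R \right)} = -10$ ($G{\left(R \right)} = \left(-2\right) 5 = -10$)
$q{\left(s,W \right)} = \frac{5}{2}$ ($q{\left(s,W \right)} = \left(- \frac{1}{4}\right) \left(-10\right) = \frac{5}{2}$)
$\left(q{\left(-30,\left(4 + 2\right) + 14 \right)} - 570\right)^{2} = \left(\frac{5}{2} - 570\right)^{2} = \left(- \frac{1135}{2}\right)^{2} = \frac{1288225}{4}$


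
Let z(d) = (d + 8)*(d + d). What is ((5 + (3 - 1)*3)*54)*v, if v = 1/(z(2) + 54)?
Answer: 297/47 ≈ 6.3191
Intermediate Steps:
z(d) = 2*d*(8 + d) (z(d) = (8 + d)*(2*d) = 2*d*(8 + d))
v = 1/94 (v = 1/(2*2*(8 + 2) + 54) = 1/(2*2*10 + 54) = 1/(40 + 54) = 1/94 ≈ 0.010638)
((5 + (3 - 1)*3)*54)*v = ((5 + (3 - 1)*3)*54)*(1/94) = ((5 + 2*3)*54)*(1/94) = ((5 + 6)*54)*(1/94) = (11*54)*(1/94) = 594*(1/94) = 297/47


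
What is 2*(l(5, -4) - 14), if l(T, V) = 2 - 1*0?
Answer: -24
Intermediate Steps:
l(T, V) = 2 (l(T, V) = 2 + 0 = 2)
2*(l(5, -4) - 14) = 2*(2 - 14) = 2*(-12) = -24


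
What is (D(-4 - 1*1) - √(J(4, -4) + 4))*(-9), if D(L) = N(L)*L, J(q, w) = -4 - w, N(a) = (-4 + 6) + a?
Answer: -117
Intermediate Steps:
N(a) = 2 + a
D(L) = L*(2 + L) (D(L) = (2 + L)*L = L*(2 + L))
(D(-4 - 1*1) - √(J(4, -4) + 4))*(-9) = ((-4 - 1*1)*(2 + (-4 - 1*1)) - √((-4 - 1*(-4)) + 4))*(-9) = ((-4 - 1)*(2 + (-4 - 1)) - √((-4 + 4) + 4))*(-9) = (-5*(2 - 5) - √(0 + 4))*(-9) = (-5*(-3) - √4)*(-9) = (15 - 1*2)*(-9) = (15 - 2)*(-9) = 13*(-9) = -117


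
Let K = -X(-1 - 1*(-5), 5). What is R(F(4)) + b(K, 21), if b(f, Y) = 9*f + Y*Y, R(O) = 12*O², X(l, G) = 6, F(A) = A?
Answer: 579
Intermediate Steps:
K = -6 (K = -1*6 = -6)
b(f, Y) = Y² + 9*f (b(f, Y) = 9*f + Y² = Y² + 9*f)
R(F(4)) + b(K, 21) = 12*4² + (21² + 9*(-6)) = 12*16 + (441 - 54) = 192 + 387 = 579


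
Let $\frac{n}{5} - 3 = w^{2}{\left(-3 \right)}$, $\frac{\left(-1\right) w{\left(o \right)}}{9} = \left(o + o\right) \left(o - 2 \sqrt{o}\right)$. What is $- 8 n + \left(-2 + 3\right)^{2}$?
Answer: $349801 - 1399680 i \sqrt{3} \approx 3.498 \cdot 10^{5} - 2.4243 \cdot 10^{6} i$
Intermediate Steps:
$w{\left(o \right)} = - 18 o \left(o - 2 \sqrt{o}\right)$ ($w{\left(o \right)} = - 9 \left(o + o\right) \left(o - 2 \sqrt{o}\right) = - 9 \cdot 2 o \left(o - 2 \sqrt{o}\right) = - 18 o \left(o - 2 \sqrt{o}\right)$)
$n = 15 + 5 \left(-162 - 108 i \sqrt{3}\right)^{2}$ ($n = 15 + 5 \left(- 18 \left(-3\right)^{2} + 36 \left(-3\right)^{\frac{3}{2}}\right)^{2} = 15 + 5 \left(\left(-18\right) 9 + 36 \left(- 3 i \sqrt{3}\right)\right)^{2} = 15 + 5 \left(-162 - 108 i \sqrt{3}\right)^{2} \approx -43725.0 + 3.0304 \cdot 10^{5} i$)
$- 8 n + \left(-2 + 3\right)^{2} = - 8 \left(-43725 + 174960 i \sqrt{3}\right) + \left(-2 + 3\right)^{2} = \left(349800 - 1399680 i \sqrt{3}\right) + 1^{2} = \left(349800 - 1399680 i \sqrt{3}\right) + 1 = 349801 - 1399680 i \sqrt{3}$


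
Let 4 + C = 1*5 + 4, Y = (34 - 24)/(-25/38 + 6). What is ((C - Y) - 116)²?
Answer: 525005569/41209 ≈ 12740.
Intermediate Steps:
Y = 380/203 (Y = 10/(-25*1/38 + 6) = 10/(-25/38 + 6) = 10/(203/38) = 10*(38/203) = 380/203 ≈ 1.8719)
C = 5 (C = -4 + (1*5 + 4) = -4 + (5 + 4) = -4 + 9 = 5)
((C - Y) - 116)² = ((5 - 1*380/203) - 116)² = ((5 - 380/203) - 116)² = (635/203 - 116)² = (-22913/203)² = 525005569/41209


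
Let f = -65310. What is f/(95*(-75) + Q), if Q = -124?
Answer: 65310/7249 ≈ 9.0095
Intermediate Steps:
f/(95*(-75) + Q) = -65310/(95*(-75) - 124) = -65310/(-7125 - 124) = -65310/(-7249) = -65310*(-1/7249) = 65310/7249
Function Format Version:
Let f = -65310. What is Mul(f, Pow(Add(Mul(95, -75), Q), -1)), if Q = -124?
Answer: Rational(65310, 7249) ≈ 9.0095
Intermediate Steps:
Mul(f, Pow(Add(Mul(95, -75), Q), -1)) = Mul(-65310, Pow(Add(Mul(95, -75), -124), -1)) = Mul(-65310, Pow(Add(-7125, -124), -1)) = Mul(-65310, Pow(-7249, -1)) = Mul(-65310, Rational(-1, 7249)) = Rational(65310, 7249)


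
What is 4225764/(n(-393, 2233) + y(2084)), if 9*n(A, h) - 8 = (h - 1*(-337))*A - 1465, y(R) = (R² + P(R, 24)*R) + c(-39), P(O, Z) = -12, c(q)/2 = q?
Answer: 38031876/37850263 ≈ 1.0048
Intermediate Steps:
c(q) = 2*q
y(R) = -78 + R² - 12*R (y(R) = (R² - 12*R) + 2*(-39) = (R² - 12*R) - 78 = -78 + R² - 12*R)
n(A, h) = -1457/9 + A*(337 + h)/9 (n(A, h) = 8/9 + ((h - 1*(-337))*A - 1465)/9 = 8/9 + ((h + 337)*A - 1465)/9 = 8/9 + ((337 + h)*A - 1465)/9 = 8/9 + (A*(337 + h) - 1465)/9 = 8/9 + (-1465 + A*(337 + h))/9 = 8/9 + (-1465/9 + A*(337 + h)/9) = -1457/9 + A*(337 + h)/9)
4225764/(n(-393, 2233) + y(2084)) = 4225764/((-1457/9 + (337/9)*(-393) + (⅑)*(-393)*2233) + (-78 + 2084² - 12*2084)) = 4225764/((-1457/9 - 44147/3 - 292523/3) + (-78 + 4343056 - 25008)) = 4225764/(-1011467/9 + 4317970) = 4225764/(37850263/9) = 4225764*(9/37850263) = 38031876/37850263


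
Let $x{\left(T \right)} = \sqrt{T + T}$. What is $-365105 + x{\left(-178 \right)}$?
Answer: $-365105 + 2 i \sqrt{89} \approx -3.6511 \cdot 10^{5} + 18.868 i$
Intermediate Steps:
$x{\left(T \right)} = \sqrt{2} \sqrt{T}$ ($x{\left(T \right)} = \sqrt{2 T} = \sqrt{2} \sqrt{T}$)
$-365105 + x{\left(-178 \right)} = -365105 + \sqrt{2} \sqrt{-178} = -365105 + \sqrt{2} i \sqrt{178} = -365105 + 2 i \sqrt{89}$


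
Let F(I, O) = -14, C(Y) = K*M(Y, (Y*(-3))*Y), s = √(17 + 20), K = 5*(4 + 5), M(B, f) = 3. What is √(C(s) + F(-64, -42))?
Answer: 11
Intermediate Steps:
K = 45 (K = 5*9 = 45)
s = √37 ≈ 6.0828
C(Y) = 135 (C(Y) = 45*3 = 135)
√(C(s) + F(-64, -42)) = √(135 - 14) = √121 = 11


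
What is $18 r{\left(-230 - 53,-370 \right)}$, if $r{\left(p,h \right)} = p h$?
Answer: $1884780$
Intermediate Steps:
$r{\left(p,h \right)} = h p$
$18 r{\left(-230 - 53,-370 \right)} = 18 \left(- 370 \left(-230 - 53\right)\right) = 18 \left(\left(-370\right) \left(-283\right)\right) = 18 \cdot 104710 = 1884780$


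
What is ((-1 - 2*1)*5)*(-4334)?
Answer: 65010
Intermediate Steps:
((-1 - 2*1)*5)*(-4334) = ((-1 - 2)*5)*(-4334) = -3*5*(-4334) = -15*(-4334) = 65010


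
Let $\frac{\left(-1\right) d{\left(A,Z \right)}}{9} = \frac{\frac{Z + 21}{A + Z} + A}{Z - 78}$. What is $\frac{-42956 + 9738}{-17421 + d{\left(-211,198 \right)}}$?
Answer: $\frac{8636680}{4525017} \approx 1.9087$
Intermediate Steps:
$d{\left(A,Z \right)} = - \frac{9 \left(A + \frac{21 + Z}{A + Z}\right)}{-78 + Z}$ ($d{\left(A,Z \right)} = - 9 \frac{\frac{Z + 21}{A + Z} + A}{Z - 78} = - 9 \frac{\frac{21 + Z}{A + Z} + A}{-78 + Z} = - 9 \frac{A + \frac{21 + Z}{A + Z}}{-78 + Z} = - \frac{9 \left(A + \frac{21 + Z}{A + Z}\right)}{-78 + Z}$)
$\frac{-42956 + 9738}{-17421 + d{\left(-211,198 \right)}} = \frac{-42956 + 9738}{-17421 + \frac{9 \left(-21 - 198 - \left(-211\right)^{2} - \left(-211\right) 198\right)}{198^{2} - -16458 - 15444 - 41778}} = - \frac{33218}{-17421 + \frac{9 \left(-21 - 198 - 44521 + 41778\right)}{39204 + 16458 - 15444 - 41778}} = - \frac{33218}{-17421 + \frac{9 \left(-21 - 198 - 44521 + 41778\right)}{-1560}} = - \frac{33218}{-17421 + 9 \left(- \frac{1}{1560}\right) \left(-2962\right)} = - \frac{33218}{-17421 + \frac{4443}{260}} = - \frac{33218}{- \frac{4525017}{260}} = \left(-33218\right) \left(- \frac{260}{4525017}\right) = \frac{8636680}{4525017}$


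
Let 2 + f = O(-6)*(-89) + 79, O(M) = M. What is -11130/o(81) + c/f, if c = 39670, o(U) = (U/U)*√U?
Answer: -2147800/1833 ≈ -1171.7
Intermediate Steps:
o(U) = √U (o(U) = 1*√U = √U)
f = 611 (f = -2 + (-6*(-89) + 79) = -2 + (534 + 79) = -2 + 613 = 611)
-11130/o(81) + c/f = -11130/(√81) + 39670/611 = -11130/9 + 39670*(1/611) = -11130*⅑ + 39670/611 = -3710/3 + 39670/611 = -2147800/1833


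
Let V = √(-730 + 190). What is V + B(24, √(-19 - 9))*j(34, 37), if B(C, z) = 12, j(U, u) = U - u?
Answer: -36 + 6*I*√15 ≈ -36.0 + 23.238*I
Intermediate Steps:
V = 6*I*√15 (V = √(-540) = 6*I*√15 ≈ 23.238*I)
V + B(24, √(-19 - 9))*j(34, 37) = 6*I*√15 + 12*(34 - 1*37) = 6*I*√15 + 12*(34 - 37) = 6*I*√15 + 12*(-3) = 6*I*√15 - 36 = -36 + 6*I*√15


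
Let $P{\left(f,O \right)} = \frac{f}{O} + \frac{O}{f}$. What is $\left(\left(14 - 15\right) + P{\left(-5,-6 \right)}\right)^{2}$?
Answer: $\frac{961}{900} \approx 1.0678$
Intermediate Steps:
$P{\left(f,O \right)} = \frac{O}{f} + \frac{f}{O}$
$\left(\left(14 - 15\right) + P{\left(-5,-6 \right)}\right)^{2} = \left(\left(14 - 15\right) - \left(- \frac{6}{5} - \frac{5}{6}\right)\right)^{2} = \left(\left(14 - 15\right) - - \frac{61}{30}\right)^{2} = \left(-1 + \left(\frac{6}{5} + \frac{5}{6}\right)\right)^{2} = \left(-1 + \frac{61}{30}\right)^{2} = \left(\frac{31}{30}\right)^{2} = \frac{961}{900}$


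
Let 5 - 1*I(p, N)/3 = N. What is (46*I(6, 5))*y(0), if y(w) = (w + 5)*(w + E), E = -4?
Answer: 0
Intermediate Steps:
y(w) = (-4 + w)*(5 + w) (y(w) = (w + 5)*(w - 4) = (5 + w)*(-4 + w) = (-4 + w)*(5 + w))
I(p, N) = 15 - 3*N
(46*I(6, 5))*y(0) = (46*(15 - 3*5))*(-20 + 0 + 0**2) = (46*(15 - 15))*(-20 + 0 + 0) = (46*0)*(-20) = 0*(-20) = 0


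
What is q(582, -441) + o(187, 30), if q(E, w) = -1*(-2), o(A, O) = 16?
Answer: 18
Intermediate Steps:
q(E, w) = 2
q(582, -441) + o(187, 30) = 2 + 16 = 18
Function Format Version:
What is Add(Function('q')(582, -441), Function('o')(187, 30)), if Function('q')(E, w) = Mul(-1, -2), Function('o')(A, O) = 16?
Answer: 18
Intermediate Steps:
Function('q')(E, w) = 2
Add(Function('q')(582, -441), Function('o')(187, 30)) = Add(2, 16) = 18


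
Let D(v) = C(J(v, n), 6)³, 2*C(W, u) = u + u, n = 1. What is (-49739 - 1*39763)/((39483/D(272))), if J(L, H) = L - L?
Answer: -2148048/4387 ≈ -489.64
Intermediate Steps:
J(L, H) = 0
C(W, u) = u (C(W, u) = (u + u)/2 = (2*u)/2 = u)
D(v) = 216 (D(v) = 6³ = 216)
(-49739 - 1*39763)/((39483/D(272))) = (-49739 - 1*39763)/((39483/216)) = (-49739 - 39763)/((39483*(1/216))) = -89502/4387/24 = -89502*24/4387 = -2148048/4387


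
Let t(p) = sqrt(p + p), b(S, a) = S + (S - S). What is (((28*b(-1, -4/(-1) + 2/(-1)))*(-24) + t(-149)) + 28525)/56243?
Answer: 29197/56243 + I*sqrt(298)/56243 ≈ 0.51912 + 0.00030693*I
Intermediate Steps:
b(S, a) = S (b(S, a) = S + 0 = S)
t(p) = sqrt(2)*sqrt(p) (t(p) = sqrt(2*p) = sqrt(2)*sqrt(p))
(((28*b(-1, -4/(-1) + 2/(-1)))*(-24) + t(-149)) + 28525)/56243 = (((28*(-1))*(-24) + sqrt(2)*sqrt(-149)) + 28525)/56243 = ((-28*(-24) + sqrt(2)*(I*sqrt(149))) + 28525)*(1/56243) = ((672 + I*sqrt(298)) + 28525)*(1/56243) = (29197 + I*sqrt(298))*(1/56243) = 29197/56243 + I*sqrt(298)/56243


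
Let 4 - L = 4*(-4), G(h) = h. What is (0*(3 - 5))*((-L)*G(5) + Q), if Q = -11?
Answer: 0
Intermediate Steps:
L = 20 (L = 4 - 4*(-4) = 4 - 1*(-16) = 4 + 16 = 20)
(0*(3 - 5))*((-L)*G(5) + Q) = (0*(3 - 5))*(-1*20*5 - 11) = (0*(-2))*(-20*5 - 11) = 0*(-100 - 11) = 0*(-111) = 0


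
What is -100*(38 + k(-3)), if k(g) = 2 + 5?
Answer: -4500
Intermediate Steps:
k(g) = 7
-100*(38 + k(-3)) = -100*(38 + 7) = -100*45 = -4500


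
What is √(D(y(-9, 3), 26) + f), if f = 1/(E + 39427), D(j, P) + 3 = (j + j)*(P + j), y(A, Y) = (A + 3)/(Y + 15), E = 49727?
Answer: I*√17761309410/29718 ≈ 4.4845*I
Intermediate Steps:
y(A, Y) = (3 + A)/(15 + Y)
D(j, P) = -3 + 2*j*(P + j) (D(j, P) = -3 + (j + j)*(P + j) = -3 + (2*j)*(P + j) = -3 + 2*j*(P + j))
f = 1/89154 (f = 1/(49727 + 39427) = 1/89154 ≈ 1.1217e-5)
√(D(y(-9, 3), 26) + f) = √((-3 + 2*((3 - 9)/(15 + 3))² + 2*26*((3 - 9)/(15 + 3))) + 1/89154) = √((-3 + 2*(-6/18)² + 2*26*(-6/18)) + 1/89154) = √((-3 + 2*((1/18)*(-6))² + 2*26*((1/18)*(-6))) + 1/89154) = √((-3 + 2*(-⅓)² + 2*26*(-⅓)) + 1/89154) = √((-3 + 2*(⅑) - 52/3) + 1/89154) = √((-3 + 2/9 - 52/3) + 1/89154) = √(-181/9 + 1/89154) = √(-1792985/89154) = I*√17761309410/29718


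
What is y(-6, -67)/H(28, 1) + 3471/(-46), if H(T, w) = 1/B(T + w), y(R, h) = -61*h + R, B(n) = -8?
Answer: -1505279/46 ≈ -32723.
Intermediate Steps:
y(R, h) = R - 61*h
H(T, w) = -⅛ (H(T, w) = 1/(-8) = -⅛)
y(-6, -67)/H(28, 1) + 3471/(-46) = (-6 - 61*(-67))/(-⅛) + 3471/(-46) = (-6 + 4087)*(-8) + 3471*(-1/46) = 4081*(-8) - 3471/46 = -32648 - 3471/46 = -1505279/46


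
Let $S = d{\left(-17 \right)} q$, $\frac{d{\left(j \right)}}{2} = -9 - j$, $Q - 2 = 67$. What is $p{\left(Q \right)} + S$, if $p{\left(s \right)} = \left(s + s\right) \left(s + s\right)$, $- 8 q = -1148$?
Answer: $21340$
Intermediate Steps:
$Q = 69$ ($Q = 2 + 67 = 69$)
$q = \frac{287}{2}$ ($q = \left(- \frac{1}{8}\right) \left(-1148\right) = \frac{287}{2} \approx 143.5$)
$p{\left(s \right)} = 4 s^{2}$ ($p{\left(s \right)} = 2 s 2 s = 4 s^{2}$)
$d{\left(j \right)} = -18 - 2 j$ ($d{\left(j \right)} = 2 \left(-9 - j\right) = -18 - 2 j$)
$S = 2296$ ($S = \left(-18 - -34\right) \frac{287}{2} = \left(-18 + 34\right) \frac{287}{2} = 16 \cdot \frac{287}{2} = 2296$)
$p{\left(Q \right)} + S = 4 \cdot 69^{2} + 2296 = 4 \cdot 4761 + 2296 = 19044 + 2296 = 21340$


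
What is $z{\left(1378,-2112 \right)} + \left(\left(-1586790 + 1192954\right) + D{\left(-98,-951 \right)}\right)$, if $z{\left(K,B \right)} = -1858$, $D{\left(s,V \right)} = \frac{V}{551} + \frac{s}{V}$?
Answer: $- \frac{207344902097}{524001} \approx -3.957 \cdot 10^{5}$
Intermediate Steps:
$D{\left(s,V \right)} = \frac{V}{551} + \frac{s}{V}$ ($D{\left(s,V \right)} = V \frac{1}{551} + \frac{s}{V} = \frac{V}{551} + \frac{s}{V}$)
$z{\left(1378,-2112 \right)} + \left(\left(-1586790 + 1192954\right) + D{\left(-98,-951 \right)}\right) = -1858 + \left(\left(-1586790 + 1192954\right) + \left(\frac{1}{551} \left(-951\right) - \frac{98}{-951}\right)\right) = -1858 - \frac{206371308239}{524001} = - \frac{207344902097}{524001}$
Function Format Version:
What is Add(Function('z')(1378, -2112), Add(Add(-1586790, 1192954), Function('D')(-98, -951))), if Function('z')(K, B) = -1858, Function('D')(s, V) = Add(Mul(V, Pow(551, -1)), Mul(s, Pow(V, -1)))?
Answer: Rational(-207344902097, 524001) ≈ -3.9570e+5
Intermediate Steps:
Function('D')(s, V) = Add(Mul(Rational(1, 551), V), Mul(s, Pow(V, -1))) (Function('D')(s, V) = Add(Mul(V, Rational(1, 551)), Mul(s, Pow(V, -1))) = Add(Mul(Rational(1, 551), V), Mul(s, Pow(V, -1))))
Add(Function('z')(1378, -2112), Add(Add(-1586790, 1192954), Function('D')(-98, -951))) = Add(-1858, Add(Add(-1586790, 1192954), Add(Mul(Rational(1, 551), -951), Mul(-98, Pow(-951, -1))))) = Add(-1858, Add(-393836, Add(Rational(-951, 551), Mul(-98, Rational(-1, 951))))) = Add(-1858, Add(-393836, Add(Rational(-951, 551), Rational(98, 951)))) = Add(-1858, Add(-393836, Rational(-850403, 524001))) = Add(-1858, Rational(-206371308239, 524001)) = Rational(-207344902097, 524001)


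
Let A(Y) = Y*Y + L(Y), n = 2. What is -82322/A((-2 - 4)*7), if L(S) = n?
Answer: -41161/883 ≈ -46.615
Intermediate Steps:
L(S) = 2
A(Y) = 2 + Y**2 (A(Y) = Y*Y + 2 = Y**2 + 2 = 2 + Y**2)
-82322/A((-2 - 4)*7) = -82322/(2 + ((-2 - 4)*7)**2) = -82322/(2 + (-6*7)**2) = -82322/(2 + (-42)**2) = -82322/(2 + 1764) = -82322/1766 = -82322*1/1766 = -41161/883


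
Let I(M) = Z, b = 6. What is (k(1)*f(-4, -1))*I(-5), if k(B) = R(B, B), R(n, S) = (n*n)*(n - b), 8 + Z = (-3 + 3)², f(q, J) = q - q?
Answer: 0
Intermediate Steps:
f(q, J) = 0
Z = -8 (Z = -8 + (-3 + 3)² = -8 + 0² = -8 + 0 = -8)
I(M) = -8
R(n, S) = n²*(-6 + n) (R(n, S) = (n*n)*(n - 1*6) = n²*(n - 6) = n²*(-6 + n))
k(B) = B²*(-6 + B)
(k(1)*f(-4, -1))*I(-5) = ((1²*(-6 + 1))*0)*(-8) = ((1*(-5))*0)*(-8) = -5*0*(-8) = 0*(-8) = 0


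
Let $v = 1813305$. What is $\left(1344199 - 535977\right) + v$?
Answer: $2621527$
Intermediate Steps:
$\left(1344199 - 535977\right) + v = \left(1344199 - 535977\right) + 1813305 = 808222 + 1813305 = 2621527$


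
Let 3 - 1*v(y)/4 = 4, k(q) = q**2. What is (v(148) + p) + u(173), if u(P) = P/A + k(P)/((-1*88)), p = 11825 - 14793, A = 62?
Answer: -9027803/2728 ≈ -3309.3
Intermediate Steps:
v(y) = -4 (v(y) = 12 - 4*4 = 12 - 16 = -4)
p = -2968
u(P) = -P**2/88 + P/62 (u(P) = P/62 + P**2/((-1*88)) = P*(1/62) + P**2/(-88) = P/62 + P**2*(-1/88) = P/62 - P**2/88 = -P**2/88 + P/62)
(v(148) + p) + u(173) = (-4 - 2968) + (1/2728)*173*(44 - 31*173) = -2972 + (1/2728)*173*(44 - 5363) = -2972 + (1/2728)*173*(-5319) = -2972 - 920187/2728 = -9027803/2728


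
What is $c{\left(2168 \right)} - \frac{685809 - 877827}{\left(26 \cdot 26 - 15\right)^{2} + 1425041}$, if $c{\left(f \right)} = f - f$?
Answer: $\frac{32003}{310327} \approx 0.10313$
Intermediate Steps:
$c{\left(f \right)} = 0$
$c{\left(2168 \right)} - \frac{685809 - 877827}{\left(26 \cdot 26 - 15\right)^{2} + 1425041} = 0 - \frac{685809 - 877827}{\left(26 \cdot 26 - 15\right)^{2} + 1425041} = 0 - - \frac{192018}{\left(676 - 15\right)^{2} + 1425041} = 0 - - \frac{192018}{661^{2} + 1425041} = 0 - - \frac{192018}{436921 + 1425041} = 0 - - \frac{192018}{1861962} = 0 - \left(-192018\right) \frac{1}{1861962} = 0 - - \frac{32003}{310327} = 0 + \frac{32003}{310327} = \frac{32003}{310327}$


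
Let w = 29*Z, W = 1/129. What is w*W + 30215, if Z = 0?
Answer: 30215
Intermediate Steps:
W = 1/129 ≈ 0.0077519
w = 0 (w = 29*0 = 0)
w*W + 30215 = 0*(1/129) + 30215 = 0 + 30215 = 30215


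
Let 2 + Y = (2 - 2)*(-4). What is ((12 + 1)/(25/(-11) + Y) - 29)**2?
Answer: 2268036/2209 ≈ 1026.7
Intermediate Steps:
Y = -2 (Y = -2 + (2 - 2)*(-4) = -2 + 0*(-4) = -2 + 0 = -2)
((12 + 1)/(25/(-11) + Y) - 29)**2 = ((12 + 1)/(25/(-11) - 2) - 29)**2 = (13/(25*(-1/11) - 2) - 29)**2 = (13/(-25/11 - 2) - 29)**2 = (13/(-47/11) - 29)**2 = (13*(-11/47) - 29)**2 = (-143/47 - 29)**2 = (-1506/47)**2 = 2268036/2209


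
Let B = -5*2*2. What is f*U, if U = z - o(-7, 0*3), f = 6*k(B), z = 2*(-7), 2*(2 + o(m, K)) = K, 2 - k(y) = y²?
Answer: 28656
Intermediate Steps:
B = -20 (B = -10*2 = -20)
k(y) = 2 - y²
o(m, K) = -2 + K/2
z = -14
f = -2388 (f = 6*(2 - 1*(-20)²) = 6*(2 - 1*400) = 6*(2 - 400) = 6*(-398) = -2388)
U = -12 (U = -14 - (-2 + (0*3)/2) = -14 - (-2 + (½)*0) = -14 - (-2 + 0) = -14 - 1*(-2) = -14 + 2 = -12)
f*U = -2388*(-12) = 28656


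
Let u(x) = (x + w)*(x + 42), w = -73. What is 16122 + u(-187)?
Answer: 53822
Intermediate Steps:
u(x) = (-73 + x)*(42 + x) (u(x) = (x - 73)*(x + 42) = (-73 + x)*(42 + x))
16122 + u(-187) = 16122 + (-3066 + (-187)² - 31*(-187)) = 16122 + (-3066 + 34969 + 5797) = 16122 + 37700 = 53822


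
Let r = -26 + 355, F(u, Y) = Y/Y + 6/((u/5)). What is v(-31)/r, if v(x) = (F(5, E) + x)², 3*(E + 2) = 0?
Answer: 576/329 ≈ 1.7508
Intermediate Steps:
E = -2 (E = -2 + (⅓)*0 = -2 + 0 = -2)
F(u, Y) = 1 + 30/u (F(u, Y) = 1 + 6/((u*(⅕))) = 1 + 6/((u/5)) = 1 + 6*(5/u) = 1 + 30/u)
r = 329
v(x) = (7 + x)² (v(x) = ((30 + 5)/5 + x)² = ((⅕)*35 + x)² = (7 + x)²)
v(-31)/r = (7 - 31)²/329 = (-24)²*(1/329) = 576*(1/329) = 576/329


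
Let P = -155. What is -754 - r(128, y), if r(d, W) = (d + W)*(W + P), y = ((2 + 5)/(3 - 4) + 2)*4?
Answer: 18146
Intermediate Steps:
y = -20 (y = (7/(-1) + 2)*4 = (7*(-1) + 2)*4 = (-7 + 2)*4 = -5*4 = -20)
r(d, W) = (-155 + W)*(W + d) (r(d, W) = (d + W)*(W - 155) = (W + d)*(-155 + W) = (-155 + W)*(W + d))
-754 - r(128, y) = -754 - ((-20)² - 155*(-20) - 155*128 - 20*128) = -754 - (400 + 3100 - 19840 - 2560) = -754 - 1*(-18900) = -754 + 18900 = 18146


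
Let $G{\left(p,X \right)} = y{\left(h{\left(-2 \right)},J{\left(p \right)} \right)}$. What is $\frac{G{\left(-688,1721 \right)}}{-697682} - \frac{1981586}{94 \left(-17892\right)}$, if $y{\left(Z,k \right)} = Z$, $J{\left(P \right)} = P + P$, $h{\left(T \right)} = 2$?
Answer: $\frac{345628379989}{293348769084} \approx 1.1782$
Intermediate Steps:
$J{\left(P \right)} = 2 P$
$G{\left(p,X \right)} = 2$
$\frac{G{\left(-688,1721 \right)}}{-697682} - \frac{1981586}{94 \left(-17892\right)} = \frac{2}{-697682} - \frac{1981586}{94 \left(-17892\right)} = 2 \left(- \frac{1}{697682}\right) - \frac{1981586}{-1681848} = - \frac{1}{348841} - - \frac{990793}{840924} = - \frac{1}{348841} + \frac{990793}{840924} = \frac{345628379989}{293348769084}$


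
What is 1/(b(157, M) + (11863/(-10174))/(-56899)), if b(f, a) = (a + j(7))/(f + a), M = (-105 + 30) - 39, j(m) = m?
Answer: -24892288318/61940765473 ≈ -0.40187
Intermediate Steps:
M = -114 (M = -75 - 39 = -114)
b(f, a) = (7 + a)/(a + f) (b(f, a) = (a + 7)/(f + a) = (7 + a)/(a + f))
1/(b(157, M) + (11863/(-10174))/(-56899)) = 1/((7 - 114)/(-114 + 157) + (11863/(-10174))/(-56899)) = 1/(-107/43 + (11863*(-1/10174))*(-1/56899)) = 1/((1/43)*(-107) - 11863/10174*(-1/56899)) = 1/(-107/43 + 11863/578890426) = 1/(-61940765473/24892288318) = -24892288318/61940765473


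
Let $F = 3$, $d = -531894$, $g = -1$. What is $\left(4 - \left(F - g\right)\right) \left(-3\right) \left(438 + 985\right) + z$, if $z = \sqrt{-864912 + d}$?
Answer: $i \sqrt{1396806} \approx 1181.9 i$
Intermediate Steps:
$z = i \sqrt{1396806}$ ($z = \sqrt{-864912 - 531894} = \sqrt{-1396806} = i \sqrt{1396806} \approx 1181.9 i$)
$\left(4 - \left(F - g\right)\right) \left(-3\right) \left(438 + 985\right) + z = \left(4 - 4\right) \left(-3\right) \left(438 + 985\right) + i \sqrt{1396806} = \left(4 - 4\right) \left(-3\right) 1423 + i \sqrt{1396806} = 0 \left(-3\right) 1423 + i \sqrt{1396806} = 0 \cdot 1423 + i \sqrt{1396806} = 0 + i \sqrt{1396806} = i \sqrt{1396806}$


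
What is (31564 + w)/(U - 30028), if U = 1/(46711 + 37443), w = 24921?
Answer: -4753438690/2526976311 ≈ -1.8811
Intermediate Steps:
U = 1/84154 ≈ 1.1883e-5
(31564 + w)/(U - 30028) = (31564 + 24921)/(1/84154 - 30028) = 56485/(-2526976311/84154) = 56485*(-84154/2526976311) = -4753438690/2526976311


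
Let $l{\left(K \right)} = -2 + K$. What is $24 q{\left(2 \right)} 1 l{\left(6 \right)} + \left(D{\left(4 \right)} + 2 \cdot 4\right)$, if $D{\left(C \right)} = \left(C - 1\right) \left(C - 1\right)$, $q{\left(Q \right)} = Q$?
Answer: $209$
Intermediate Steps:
$D{\left(C \right)} = \left(-1 + C\right)^{2}$ ($D{\left(C \right)} = \left(-1 + C\right) \left(-1 + C\right) = \left(-1 + C\right)^{2}$)
$24 q{\left(2 \right)} 1 l{\left(6 \right)} + \left(D{\left(4 \right)} + 2 \cdot 4\right) = 24 \cdot 2 \cdot 1 \left(-2 + 6\right) + \left(\left(-1 + 4\right)^{2} + 2 \cdot 4\right) = 24 \cdot 2 \cdot 4 + \left(3^{2} + 8\right) = 24 \cdot 8 + \left(9 + 8\right) = 192 + 17 = 209$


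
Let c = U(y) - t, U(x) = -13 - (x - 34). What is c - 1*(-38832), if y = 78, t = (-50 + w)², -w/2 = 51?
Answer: 15671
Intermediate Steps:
w = -102 (w = -2*51 = -102)
t = 23104 (t = (-50 - 102)² = (-152)² = 23104)
U(x) = 21 - x (U(x) = -13 - (-34 + x) = -13 + (34 - x) = 21 - x)
c = -23161 (c = (21 - 1*78) - 1*23104 = (21 - 78) - 23104 = -57 - 23104 = -23161)
c - 1*(-38832) = -23161 - 1*(-38832) = -23161 + 38832 = 15671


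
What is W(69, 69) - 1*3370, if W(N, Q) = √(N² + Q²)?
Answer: -3370 + 69*√2 ≈ -3272.4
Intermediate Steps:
W(69, 69) - 1*3370 = √(69² + 69²) - 1*3370 = √(4761 + 4761) - 3370 = √9522 - 3370 = 69*√2 - 3370 = -3370 + 69*√2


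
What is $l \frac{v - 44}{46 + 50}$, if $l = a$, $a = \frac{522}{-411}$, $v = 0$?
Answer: $\frac{319}{548} \approx 0.58212$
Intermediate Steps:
$a = - \frac{174}{137}$ ($a = 522 \left(- \frac{1}{411}\right) = - \frac{174}{137} \approx -1.2701$)
$l = - \frac{174}{137} \approx -1.2701$
$l \frac{v - 44}{46 + 50} = - \frac{174 \frac{0 - 44}{46 + 50}}{137} = - \frac{174 \left(- \frac{44}{96}\right)}{137} = - \frac{174 \left(\left(-44\right) \frac{1}{96}\right)}{137} = \left(- \frac{174}{137}\right) \left(- \frac{11}{24}\right) = \frac{319}{548}$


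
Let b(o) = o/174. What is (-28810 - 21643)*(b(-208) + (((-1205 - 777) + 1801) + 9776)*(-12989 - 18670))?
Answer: 1333363066783267/87 ≈ 1.5326e+13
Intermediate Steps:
b(o) = o/174 (b(o) = o*(1/174) = o/174)
(-28810 - 21643)*(b(-208) + (((-1205 - 777) + 1801) + 9776)*(-12989 - 18670)) = (-28810 - 21643)*((1/174)*(-208) + (((-1205 - 777) + 1801) + 9776)*(-12989 - 18670)) = -50453*(-104/87 + ((-1982 + 1801) + 9776)*(-31659)) = -50453*(-104/87 + (-181 + 9776)*(-31659)) = -50453*(-104/87 + 9595*(-31659)) = -50453*(-104/87 - 303768105) = -50453*(-26427825239/87) = 1333363066783267/87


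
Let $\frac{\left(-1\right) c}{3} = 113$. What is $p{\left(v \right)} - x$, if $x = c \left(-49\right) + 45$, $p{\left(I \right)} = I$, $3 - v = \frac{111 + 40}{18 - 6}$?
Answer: $- \frac{199987}{12} \approx -16666.0$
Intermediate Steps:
$c = -339$ ($c = \left(-3\right) 113 = -339$)
$v = - \frac{115}{12}$ ($v = 3 - \frac{111 + 40}{18 - 6} = 3 - \frac{151}{12} = - \frac{115}{12} \approx -9.5833$)
$x = 16656$ ($x = \left(-339\right) \left(-49\right) + 45 = 16611 + 45 = 16656$)
$p{\left(v \right)} - x = - \frac{115}{12} - 16656 = - \frac{199987}{12}$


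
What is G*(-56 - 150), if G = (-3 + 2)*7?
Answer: 1442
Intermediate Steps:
G = -7 (G = -1*7 = -7)
G*(-56 - 150) = -7*(-56 - 150) = -7*(-206) = 1442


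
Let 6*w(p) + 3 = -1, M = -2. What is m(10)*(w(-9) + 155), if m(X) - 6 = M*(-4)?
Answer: 6482/3 ≈ 2160.7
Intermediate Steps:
w(p) = -⅔ (w(p) = -½ + (⅙)*(-1) = -½ - ⅙ = -⅔)
m(X) = 14 (m(X) = 6 - 2*(-4) = 6 + 8 = 14)
m(10)*(w(-9) + 155) = 14*(-⅔ + 155) = 14*(463/3) = 6482/3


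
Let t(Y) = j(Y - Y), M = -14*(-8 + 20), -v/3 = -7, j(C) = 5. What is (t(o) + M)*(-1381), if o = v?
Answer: 225103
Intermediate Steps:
v = 21 (v = -3*(-7) = 21)
o = 21
M = -168 (M = -14*12 = -168)
t(Y) = 5
(t(o) + M)*(-1381) = (5 - 168)*(-1381) = -163*(-1381) = 225103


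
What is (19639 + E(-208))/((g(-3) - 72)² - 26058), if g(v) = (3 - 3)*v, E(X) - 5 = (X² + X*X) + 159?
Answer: -106331/20874 ≈ -5.0939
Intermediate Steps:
E(X) = 164 + 2*X² (E(X) = 5 + ((X² + X*X) + 159) = 5 + ((X² + X²) + 159) = 5 + (2*X² + 159) = 5 + (159 + 2*X²) = 164 + 2*X²)
g(v) = 0 (g(v) = 0*v = 0)
(19639 + E(-208))/((g(-3) - 72)² - 26058) = (19639 + (164 + 2*(-208)²))/((0 - 72)² - 26058) = (19639 + (164 + 2*43264))/((-72)² - 26058) = (19639 + (164 + 86528))/(5184 - 26058) = (19639 + 86692)/(-20874) = 106331*(-1/20874) = -106331/20874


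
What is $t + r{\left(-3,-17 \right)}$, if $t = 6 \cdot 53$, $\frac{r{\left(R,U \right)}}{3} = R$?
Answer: $309$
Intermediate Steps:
$r{\left(R,U \right)} = 3 R$
$t = 318$
$t + r{\left(-3,-17 \right)} = 318 + 3 \left(-3\right) = 318 - 9 = 309$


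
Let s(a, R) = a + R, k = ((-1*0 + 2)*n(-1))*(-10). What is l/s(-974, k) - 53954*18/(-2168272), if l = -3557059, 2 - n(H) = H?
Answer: 87655404817/25477196 ≈ 3440.5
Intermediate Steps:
n(H) = 2 - H
k = -60 (k = ((-1*0 + 2)*(2 - 1*(-1)))*(-10) = ((0 + 2)*(2 + 1))*(-10) = (2*3)*(-10) = 6*(-10) = -60)
s(a, R) = R + a
l/s(-974, k) - 53954*18/(-2168272) = -3557059/(-60 - 974) - 53954*18/(-2168272) = -3557059/(-1034) - 971172*(-1/2168272) = -3557059*(-1/1034) + 242793/542068 = 323369/94 + 242793/542068 = 87655404817/25477196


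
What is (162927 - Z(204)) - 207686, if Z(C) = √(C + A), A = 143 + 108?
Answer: -44759 - √455 ≈ -44780.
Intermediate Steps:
A = 251
Z(C) = √(251 + C) (Z(C) = √(C + 251) = √(251 + C))
(162927 - Z(204)) - 207686 = (162927 - √(251 + 204)) - 207686 = (162927 - √455) - 207686 = -44759 - √455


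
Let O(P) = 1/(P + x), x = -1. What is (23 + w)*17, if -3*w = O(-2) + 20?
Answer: 2516/9 ≈ 279.56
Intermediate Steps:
O(P) = 1/(-1 + P) (O(P) = 1/(P - 1) = 1/(-1 + P))
w = -59/9 (w = -(1/(-1 - 2) + 20)/3 = -(1/(-3) + 20)/3 = -(-⅓ + 20)/3 = -⅓*59/3 = -59/9 ≈ -6.5556)
(23 + w)*17 = (23 - 59/9)*17 = (148/9)*17 = 2516/9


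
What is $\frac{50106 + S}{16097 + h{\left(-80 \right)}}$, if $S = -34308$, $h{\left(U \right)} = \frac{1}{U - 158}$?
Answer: $\frac{3759924}{3831085} \approx 0.98143$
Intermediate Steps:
$h{\left(U \right)} = \frac{1}{-158 + U}$
$\frac{50106 + S}{16097 + h{\left(-80 \right)}} = \frac{50106 - 34308}{16097 + \frac{1}{-158 - 80}} = \frac{15798}{16097 + \frac{1}{-238}} = \frac{15798}{16097 - \frac{1}{238}} = \frac{15798}{\frac{3831085}{238}} = 15798 \cdot \frac{238}{3831085} = \frac{3759924}{3831085}$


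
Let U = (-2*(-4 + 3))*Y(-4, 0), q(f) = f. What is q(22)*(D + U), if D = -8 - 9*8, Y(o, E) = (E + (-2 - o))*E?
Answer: -1760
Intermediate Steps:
Y(o, E) = E*(-2 + E - o) (Y(o, E) = (-2 + E - o)*E = E*(-2 + E - o))
D = -80 (D = -8 - 72 = -80)
U = 0 (U = (-2*(-4 + 3))*(0*(-2 + 0 - 1*(-4))) = (-2*(-1))*(0*(-2 + 0 + 4)) = 2*(0*2) = 2*0 = 0)
q(22)*(D + U) = 22*(-80 + 0) = 22*(-80) = -1760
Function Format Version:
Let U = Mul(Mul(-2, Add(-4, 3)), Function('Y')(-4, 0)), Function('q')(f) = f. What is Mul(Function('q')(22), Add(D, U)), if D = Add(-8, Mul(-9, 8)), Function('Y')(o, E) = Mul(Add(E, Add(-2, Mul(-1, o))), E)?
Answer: -1760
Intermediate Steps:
Function('Y')(o, E) = Mul(E, Add(-2, E, Mul(-1, o))) (Function('Y')(o, E) = Mul(Add(-2, E, Mul(-1, o)), E) = Mul(E, Add(-2, E, Mul(-1, o))))
D = -80 (D = Add(-8, -72) = -80)
U = 0 (U = Mul(Mul(-2, Add(-4, 3)), Mul(0, Add(-2, 0, Mul(-1, -4)))) = Mul(Mul(-2, -1), Mul(0, Add(-2, 0, 4))) = Mul(2, Mul(0, 2)) = Mul(2, 0) = 0)
Mul(Function('q')(22), Add(D, U)) = Mul(22, Add(-80, 0)) = Mul(22, -80) = -1760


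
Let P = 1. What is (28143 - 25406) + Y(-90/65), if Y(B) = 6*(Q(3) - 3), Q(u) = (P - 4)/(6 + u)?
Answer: 2717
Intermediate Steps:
Q(u) = -3/(6 + u) (Q(u) = (1 - 4)/(6 + u) = -3/(6 + u))
Y(B) = -20 (Y(B) = 6*(-3/(6 + 3) - 3) = 6*(-3/9 - 3) = 6*(-3*⅑ - 3) = 6*(-⅓ - 3) = 6*(-10/3) = -20)
(28143 - 25406) + Y(-90/65) = (28143 - 25406) - 20 = 2737 - 20 = 2717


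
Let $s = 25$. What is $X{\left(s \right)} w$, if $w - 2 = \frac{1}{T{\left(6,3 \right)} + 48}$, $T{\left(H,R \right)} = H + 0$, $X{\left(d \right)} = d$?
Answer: $\frac{2725}{54} \approx 50.463$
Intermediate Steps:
$T{\left(H,R \right)} = H$
$w = \frac{109}{54}$ ($w = 2 + \frac{1}{6 + 48} = 2 + \frac{1}{54} = \frac{109}{54} \approx 2.0185$)
$X{\left(s \right)} w = 25 \cdot \frac{109}{54} = \frac{2725}{54}$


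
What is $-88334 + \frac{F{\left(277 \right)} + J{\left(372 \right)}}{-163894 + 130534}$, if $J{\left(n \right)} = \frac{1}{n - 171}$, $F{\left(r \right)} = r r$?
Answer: $- \frac{59232669277}{670536} \approx -88336.0$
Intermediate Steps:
$F{\left(r \right)} = r^{2}$
$J{\left(n \right)} = \frac{1}{-171 + n}$
$-88334 + \frac{F{\left(277 \right)} + J{\left(372 \right)}}{-163894 + 130534} = -88334 + \frac{277^{2} + \frac{1}{-171 + 372}}{-163894 + 130534} = -88334 + \frac{76729 + \frac{1}{201}}{-33360} = -88334 + \left(76729 + \frac{1}{201}\right) \left(- \frac{1}{33360}\right) = -88334 + \frac{15422530}{201} \left(- \frac{1}{33360}\right) = -88334 - \frac{1542253}{670536} = - \frac{59232669277}{670536}$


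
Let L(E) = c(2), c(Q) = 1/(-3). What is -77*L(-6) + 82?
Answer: 323/3 ≈ 107.67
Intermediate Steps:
c(Q) = -⅓
L(E) = -⅓
-77*L(-6) + 82 = -77*(-⅓) + 82 = 77/3 + 82 = 323/3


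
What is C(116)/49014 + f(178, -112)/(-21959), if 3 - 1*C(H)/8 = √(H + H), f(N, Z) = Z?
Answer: 143252/25626153 - 8*√58/24507 ≈ 0.0031040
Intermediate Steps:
C(H) = 24 - 8*√2*√H (C(H) = 24 - 8*√(H + H) = 24 - 8*√2*√H)
C(116)/49014 + f(178, -112)/(-21959) = (24 - 8*√2*√116)/49014 - 112/(-21959) = (24 - 8*√2*2*√29)*(1/49014) - 112*(-1/21959) = (24 - 16*√58)*(1/49014) + 16/3137 = (4/8169 - 8*√58/24507) + 16/3137 = 143252/25626153 - 8*√58/24507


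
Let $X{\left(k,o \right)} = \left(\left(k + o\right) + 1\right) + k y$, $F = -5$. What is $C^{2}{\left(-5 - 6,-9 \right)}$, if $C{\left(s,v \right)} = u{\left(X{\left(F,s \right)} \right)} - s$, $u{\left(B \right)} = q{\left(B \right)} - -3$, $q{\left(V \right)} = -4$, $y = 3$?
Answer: $100$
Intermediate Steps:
$X{\left(k,o \right)} = 1 + o + 4 k$ ($X{\left(k,o \right)} = \left(\left(k + o\right) + 1\right) + k 3 = \left(1 + k + o\right) + 3 k = 1 + o + 4 k$)
$u{\left(B \right)} = -1$ ($u{\left(B \right)} = -4 - -3 = -4 + 3 = -1$)
$C{\left(s,v \right)} = -1 - s$
$C^{2}{\left(-5 - 6,-9 \right)} = \left(-1 - \left(-5 - 6\right)\right)^{2} = \left(-1 - -11\right)^{2} = \left(-1 + 11\right)^{2} = 10^{2} = 100$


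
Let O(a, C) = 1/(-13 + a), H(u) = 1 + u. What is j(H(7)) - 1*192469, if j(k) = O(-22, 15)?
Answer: -6736416/35 ≈ -1.9247e+5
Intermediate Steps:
j(k) = -1/35 (j(k) = 1/(-13 - 22) = 1/(-35) = -1/35)
j(H(7)) - 1*192469 = -1/35 - 1*192469 = -1/35 - 192469 = -6736416/35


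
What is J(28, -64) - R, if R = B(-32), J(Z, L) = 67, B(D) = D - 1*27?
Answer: 126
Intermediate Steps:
B(D) = -27 + D (B(D) = D - 27 = -27 + D)
R = -59 (R = -27 - 32 = -59)
J(28, -64) - R = 67 - 1*(-59) = 67 + 59 = 126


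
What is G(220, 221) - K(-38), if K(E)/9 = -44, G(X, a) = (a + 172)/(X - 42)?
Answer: 70881/178 ≈ 398.21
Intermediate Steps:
G(X, a) = (172 + a)/(-42 + X)
K(E) = -396 (K(E) = 9*(-44) = -396)
G(220, 221) - K(-38) = (172 + 221)/(-42 + 220) - 1*(-396) = 393/178 + 396 = 70881/178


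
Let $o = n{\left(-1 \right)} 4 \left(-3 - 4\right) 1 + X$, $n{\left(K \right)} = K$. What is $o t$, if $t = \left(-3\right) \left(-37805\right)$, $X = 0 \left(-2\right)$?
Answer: $3175620$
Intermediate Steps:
$X = 0$
$o = 28$ ($o = - 4 \left(-3 - 4\right) 1 + 0 = - 4 \left(\left(-7\right) 1\right) + 0 = - 4 \left(-7\right) + 0 = \left(-1\right) \left(-28\right) + 0 = 28 + 0 = 28$)
$t = 113415$
$o t = 28 \cdot 113415 = 3175620$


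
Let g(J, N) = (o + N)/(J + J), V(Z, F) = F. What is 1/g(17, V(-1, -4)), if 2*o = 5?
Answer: -68/3 ≈ -22.667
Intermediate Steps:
o = 5/2 (o = (½)*5 = 5/2 ≈ 2.5000)
g(J, N) = (5/2 + N)/(2*J) (g(J, N) = (5/2 + N)/(J + J) = (5/2 + N)/((2*J)) = (5/2 + N)*(1/(2*J)) = (5/2 + N)/(2*J))
1/g(17, V(-1, -4)) = 1/((¼)*(5 + 2*(-4))/17) = 1/((¼)*(1/17)*(5 - 8)) = 1/((¼)*(1/17)*(-3)) = 1/(-3/68) = -68/3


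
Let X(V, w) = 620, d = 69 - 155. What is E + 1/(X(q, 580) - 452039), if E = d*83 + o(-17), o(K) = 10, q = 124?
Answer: -3217714633/451419 ≈ -7128.0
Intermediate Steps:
d = -86
E = -7128 (E = -86*83 + 10 = -7138 + 10 = -7128)
E + 1/(X(q, 580) - 452039) = -7128 + 1/(620 - 452039) = -7128 + 1/(-451419) = -7128 - 1/451419 = -3217714633/451419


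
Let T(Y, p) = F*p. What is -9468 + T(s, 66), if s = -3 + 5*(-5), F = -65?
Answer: -13758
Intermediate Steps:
s = -28 (s = -3 - 25 = -28)
T(Y, p) = -65*p
-9468 + T(s, 66) = -9468 - 65*66 = -9468 - 4290 = -13758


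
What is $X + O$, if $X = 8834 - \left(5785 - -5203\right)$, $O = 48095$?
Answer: $45941$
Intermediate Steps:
$X = -2154$ ($X = 8834 - \left(5785 + 5203\right) = 8834 - 10988 = -2154$)
$X + O = -2154 + 48095 = 45941$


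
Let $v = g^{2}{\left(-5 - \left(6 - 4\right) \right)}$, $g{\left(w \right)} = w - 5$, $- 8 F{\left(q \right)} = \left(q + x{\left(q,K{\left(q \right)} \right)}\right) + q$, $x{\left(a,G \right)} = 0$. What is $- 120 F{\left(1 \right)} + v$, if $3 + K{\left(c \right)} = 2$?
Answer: $174$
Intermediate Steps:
$K{\left(c \right)} = -1$ ($K{\left(c \right)} = -3 + 2 = -1$)
$F{\left(q \right)} = - \frac{q}{4}$ ($F{\left(q \right)} = - \frac{\left(q + 0\right) + q}{8} = - \frac{q + q}{8} = - \frac{2 q}{8} = - \frac{q}{4}$)
$g{\left(w \right)} = -5 + w$
$v = 144$ ($v = \left(-5 - \left(11 - 4\right)\right)^{2} = \left(-5 - 7\right)^{2} = \left(-12\right)^{2} = 144$)
$- 120 F{\left(1 \right)} + v = - 120 \left(\left(- \frac{1}{4}\right) 1\right) + 144 = \left(-120\right) \left(- \frac{1}{4}\right) + 144 = 30 + 144 = 174$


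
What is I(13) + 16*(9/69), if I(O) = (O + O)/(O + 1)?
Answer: 635/161 ≈ 3.9441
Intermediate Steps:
I(O) = 2*O/(1 + O) (I(O) = (2*O)/(1 + O) = 2*O/(1 + O))
I(13) + 16*(9/69) = 2*13/(1 + 13) + 16*(9/69) = 2*13/14 + 16*(9*(1/69)) = 2*13*(1/14) + 16*(3/23) = 13/7 + 48/23 = 635/161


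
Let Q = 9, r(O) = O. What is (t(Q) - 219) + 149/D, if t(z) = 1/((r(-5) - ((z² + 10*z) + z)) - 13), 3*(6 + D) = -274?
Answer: -6375251/28908 ≈ -220.54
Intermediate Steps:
D = -292/3 (D = -6 + (⅓)*(-274) = -6 - 274/3 = -292/3 ≈ -97.333)
t(z) = 1/(-18 - z² - 11*z) (t(z) = 1/((-5 - ((z² + 10*z) + z)) - 13) = 1/((-5 - (z² + 11*z)) - 13) = 1/((-5 + (-z² - 11*z)) - 13) = 1/((-5 - z² - 11*z) - 13) = 1/(-18 - z² - 11*z))
(t(Q) - 219) + 149/D = (-1/(18 + 9² + 11*9) - 219) + 149/(-292/3) = (-1/(18 + 81 + 99) - 219) + 149*(-3/292) = (-1/198 - 219) - 447/292 = -43363/198 - 447/292 = -6375251/28908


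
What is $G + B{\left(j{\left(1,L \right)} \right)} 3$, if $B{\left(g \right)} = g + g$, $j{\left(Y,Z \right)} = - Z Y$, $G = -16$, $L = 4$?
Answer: $-40$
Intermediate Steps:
$j{\left(Y,Z \right)} = - Y Z$
$B{\left(g \right)} = 2 g$
$G + B{\left(j{\left(1,L \right)} \right)} 3 = -16 + 2 \left(\left(-1\right) 1 \cdot 4\right) 3 = -16 + 2 \left(-4\right) 3 = -16 - 24 = -40$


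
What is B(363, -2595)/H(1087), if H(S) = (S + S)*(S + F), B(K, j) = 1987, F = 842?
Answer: 1987/4193646 ≈ 0.00047381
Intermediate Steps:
H(S) = 2*S*(842 + S) (H(S) = (S + S)*(S + 842) = (2*S)*(842 + S) = 2*S*(842 + S))
B(363, -2595)/H(1087) = 1987/((2*1087*(842 + 1087))) = 1987/((2*1087*1929)) = 1987/4193646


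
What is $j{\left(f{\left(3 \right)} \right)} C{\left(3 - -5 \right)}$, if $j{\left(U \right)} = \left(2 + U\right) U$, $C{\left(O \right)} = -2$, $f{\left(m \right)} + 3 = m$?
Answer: $0$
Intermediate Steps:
$f{\left(m \right)} = -3 + m$
$j{\left(U \right)} = U \left(2 + U\right)$
$j{\left(f{\left(3 \right)} \right)} C{\left(3 - -5 \right)} = \left(-3 + 3\right) \left(2 + \left(-3 + 3\right)\right) \left(-2\right) = 0 \left(2 + 0\right) \left(-2\right) = 0 \cdot 2 \left(-2\right) = 0 \left(-2\right) = 0$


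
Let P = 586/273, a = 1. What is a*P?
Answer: 586/273 ≈ 2.1465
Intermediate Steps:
P = 586/273 (P = 586*(1/273) = 586/273 ≈ 2.1465)
a*P = 1*(586/273) = 586/273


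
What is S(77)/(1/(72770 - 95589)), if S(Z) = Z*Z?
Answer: -135293851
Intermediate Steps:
S(Z) = Z²
S(77)/(1/(72770 - 95589)) = 77²/(1/(72770 - 95589)) = 5929/(1/(-22819)) = 5929/(-1/22819) = 5929*(-22819) = -135293851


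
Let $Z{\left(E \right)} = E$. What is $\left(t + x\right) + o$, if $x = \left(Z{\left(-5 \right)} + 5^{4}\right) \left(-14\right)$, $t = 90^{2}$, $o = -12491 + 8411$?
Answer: $-4660$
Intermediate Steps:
$o = -4080$
$t = 8100$
$x = -8680$ ($x = \left(-5 + 5^{4}\right) \left(-14\right) = \left(-5 + 625\right) \left(-14\right) = 620 \left(-14\right) = -8680$)
$\left(t + x\right) + o = \left(8100 - 8680\right) - 4080 = -580 - 4080 = -4660$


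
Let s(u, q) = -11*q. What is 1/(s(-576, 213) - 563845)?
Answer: -1/566188 ≈ -1.7662e-6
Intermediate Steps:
1/(s(-576, 213) - 563845) = 1/(-11*213 - 563845) = 1/(-2343 - 563845) = 1/(-566188) = -1/566188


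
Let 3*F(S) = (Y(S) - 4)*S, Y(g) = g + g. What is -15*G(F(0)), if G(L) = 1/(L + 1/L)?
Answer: 0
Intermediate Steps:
Y(g) = 2*g
F(S) = S*(-4 + 2*S)/3 (F(S) = ((2*S - 4)*S)/3 = ((-4 + 2*S)*S)/3 = (S*(-4 + 2*S))/3 = S*(-4 + 2*S)/3)
-15*G(F(0)) = -15*(⅔)*0*(-2 + 0)/(1 + ((⅔)*0*(-2 + 0))²) = -15*(⅔)*0*(-2)/(1 + ((⅔)*0*(-2))²) = -0/(1 + 0²) = -0/(1 + 0) = -0/1 = -0 = -15*0 = 0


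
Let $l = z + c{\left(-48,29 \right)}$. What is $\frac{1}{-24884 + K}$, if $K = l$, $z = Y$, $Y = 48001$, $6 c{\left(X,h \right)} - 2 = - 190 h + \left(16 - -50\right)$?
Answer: $\frac{1}{22210} \approx 4.5025 \cdot 10^{-5}$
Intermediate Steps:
$c{\left(X,h \right)} = \frac{34}{3} - \frac{95 h}{3}$ ($c{\left(X,h \right)} = \frac{1}{3} + \frac{- 190 h + \left(16 - -50\right)}{6} = \frac{1}{3} + \frac{- 190 h + \left(16 + 50\right)}{6} = \frac{1}{3} + \frac{- 190 h + 66}{6} = \frac{1}{3} + \frac{66 - 190 h}{6} = \frac{1}{3} - \left(-11 + \frac{95 h}{3}\right) = \frac{34}{3} - \frac{95 h}{3}$)
$z = 48001$
$l = 47094$ ($l = 48001 + \left(\frac{34}{3} - \frac{2755}{3}\right) = 48001 - 907 = 47094$)
$K = 47094$
$\frac{1}{-24884 + K} = \frac{1}{-24884 + 47094} = \frac{1}{22210}$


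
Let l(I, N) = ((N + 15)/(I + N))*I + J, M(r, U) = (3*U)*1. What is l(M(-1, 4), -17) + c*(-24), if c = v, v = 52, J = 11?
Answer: -6161/5 ≈ -1232.2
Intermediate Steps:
M(r, U) = 3*U
c = 52
l(I, N) = 11 + I*(15 + N)/(I + N) (l(I, N) = ((N + 15)/(I + N))*I + 11 = ((15 + N)/(I + N))*I + 11 = I*(15 + N)/(I + N) + 11 = 11 + I*(15 + N)/(I + N))
l(M(-1, 4), -17) + c*(-24) = (11*(-17) + 26*(3*4) + (3*4)*(-17))/(3*4 - 17) + 52*(-24) = (-187 + 26*12 + 12*(-17))/(12 - 17) - 1248 = (-187 + 312 - 204)/(-5) - 1248 = -1/5*(-79) - 1248 = 79/5 - 1248 = -6161/5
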